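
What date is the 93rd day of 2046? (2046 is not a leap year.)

3 April 2046

January has 31 days (93 − 31 = 62 remain).
February has 28 days (62 − 28 = 34 remain).
March has 31 days (34 − 31 = 3 remain).
3 into April → April 3.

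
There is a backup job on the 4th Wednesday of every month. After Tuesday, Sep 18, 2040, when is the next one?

Sep 26, 2040

Sep 2040 starts on a Saturday; its first Wednesday is the 5th, so the 4th Wednesday is the 26th — Sep 26, 2040.
Sep 26, 2040 is after Sep 18, 2040, so that is the next one.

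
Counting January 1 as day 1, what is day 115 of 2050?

Apr 25, 2050

Jan has 31 days (115 − 31 = 84 remain).
Feb has 28 days (84 − 28 = 56 remain).
Mar has 31 days (56 − 31 = 25 remain).
25 into Apr → Apr 25.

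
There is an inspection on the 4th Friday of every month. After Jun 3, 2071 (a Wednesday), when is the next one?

Jun 2071 starts on a Monday; its first Friday is the 5th, so the 4th Friday is the 26th — Jun 26, 2071.
Jun 26, 2071 is after Jun 3, 2071, so that is the next one.

Jun 26, 2071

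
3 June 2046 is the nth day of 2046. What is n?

Days in months before June: 31 + 28 + 31 + 30 + 31 = 151.
Plus 3 days into June → day 154.

154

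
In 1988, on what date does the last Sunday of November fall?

November 27, 1988

The first Sunday of November 1988 is November 6.
November 1988 has 30 days. Adding weeks: 6, 13, 20, 27 — the last one ≤ 30 is the 27th.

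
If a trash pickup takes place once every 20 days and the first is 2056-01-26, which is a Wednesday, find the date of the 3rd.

The 3rd occurrence is 2 intervals after the first: 2 × 20 = 40 days after 2056-01-26.
January has 31 days — 5 days to the end of January leaves 35.
February has 29 days (6 left).
6 days into March → 2056-03-06.

2056-03-06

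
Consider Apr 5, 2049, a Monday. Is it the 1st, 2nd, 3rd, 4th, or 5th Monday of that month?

Day 5 falls in week ⌈5/7⌉ of the month.
Days 1–7 hold the 1st Monday, 8–14 the 2nd, 15–21 the 3rd, 22–28 the 4th, 29–31 the 5th.
5 is in the range for the 1st.

1st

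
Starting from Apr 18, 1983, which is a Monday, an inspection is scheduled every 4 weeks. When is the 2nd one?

May 16, 1983

The 2nd occurrence is 1 interval after the first: 1 × 28 = 28 days after Apr 18, 1983.
Apr has 30 days — 12 days to the end of Apr leaves 16.
16 days into May → May 16, 1983.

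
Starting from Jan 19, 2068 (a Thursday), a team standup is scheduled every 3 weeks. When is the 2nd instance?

The 2nd occurrence is 1 interval after the first: 1 × 21 = 21 days after Jan 19, 2068.
Jan has 31 days — 12 days to the end of Jan leaves 9.
9 days into Feb → Feb 9, 2068.

Feb 9, 2068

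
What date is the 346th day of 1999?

January has 31 days (346 − 31 = 315 remain).
February has 28 days (315 − 28 = 287 remain).
March has 31 days (287 − 31 = 256 remain).
April has 30 days (256 − 30 = 226 remain).
May has 31 days (226 − 31 = 195 remain).
June has 30 days (195 − 30 = 165 remain).
July has 31 days (165 − 31 = 134 remain).
August has 31 days (134 − 31 = 103 remain).
September has 30 days (103 − 30 = 73 remain).
October has 31 days (73 − 31 = 42 remain).
November has 30 days (42 − 30 = 12 remain).
12 into December → December 12.

12 December 1999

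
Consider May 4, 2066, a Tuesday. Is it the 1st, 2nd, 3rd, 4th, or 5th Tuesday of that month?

1st

Day 4 falls in week ⌈4/7⌉ of the month.
Days 1–7 hold the 1st Tuesday, 8–14 the 2nd, 15–21 the 3rd, 22–28 the 4th, 29–31 the 5th.
4 is in the range for the 1st.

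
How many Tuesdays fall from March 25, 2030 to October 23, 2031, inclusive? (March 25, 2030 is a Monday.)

March 25, 2030 is a Monday; the first Tuesday on or after it is March 26, 2030 (1 day later).
From March 26, 2030 to October 23, 2031: 280 + 296 = 576 days (rest of 2030, to October 23, 2031 in 2031).
576 ÷ 7 = 82 full weeks with remainder 2, so 82 more Tuesdays after the first → 83.

83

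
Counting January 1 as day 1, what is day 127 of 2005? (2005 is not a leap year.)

7 May 2005

January has 31 days (127 − 31 = 96 remain).
February has 28 days (96 − 28 = 68 remain).
March has 31 days (68 − 31 = 37 remain).
April has 30 days (37 − 30 = 7 remain).
7 into May → May 7.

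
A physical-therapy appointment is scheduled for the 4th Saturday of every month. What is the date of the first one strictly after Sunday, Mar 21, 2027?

Mar 2027 starts on a Monday; its first Saturday is the 6th, so the 4th Saturday is the 27th — Mar 27, 2027.
Mar 27, 2027 is after Mar 21, 2027, so that is the next one.

Mar 27, 2027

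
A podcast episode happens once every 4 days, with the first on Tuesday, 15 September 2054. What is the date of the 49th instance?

The 49th occurrence is 48 intervals after the first: 48 × 4 = 192 days after 15 September 2054.
September has 30 days — 15 days to the end of September leaves 177.
October has 31 days (146 left).
November has 30 days (116 left).
December has 31 days (85 left).
January has 31 days (54 left).
February has 28 days (26 left).
26 days into March → 26 March 2055.

26 March 2055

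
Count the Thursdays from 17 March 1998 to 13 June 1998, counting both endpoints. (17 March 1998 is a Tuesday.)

13

17 March 1998 is a Tuesday; the first Thursday on or after it is 19 March 1998 (2 days later).
From 19 March 1998 to 13 June 1998: 12 + 30 + 31 + 13 = 86 days (rest of March, April, May, June).
86 ÷ 7 = 12 full weeks with remainder 2, so 12 more Thursdays after the first → 13.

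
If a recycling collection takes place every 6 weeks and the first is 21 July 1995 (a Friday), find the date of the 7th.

29 March 1996

The 7th occurrence is 6 intervals after the first: 6 × 42 = 252 days after 21 July 1995.
July has 31 days — 10 days to the end of July leaves 242.
August has 31 days (211 left).
September has 30 days (181 left).
October has 31 days (150 left).
November has 30 days (120 left).
December has 31 days (89 left).
January has 31 days (58 left).
February has 29 days (29 left).
29 days into March → 29 March 1996.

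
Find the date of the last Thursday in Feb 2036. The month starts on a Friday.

Feb 2036 begins on a Friday, so the first Thursday is Feb 7 (6 days later).
Feb 2036 has 29 days. Adding weeks: 7, 14, 21, 28 — the last one ≤ 29 is the 28th.

Feb 28, 2036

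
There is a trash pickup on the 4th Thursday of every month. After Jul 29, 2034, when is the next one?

Aug 24, 2034

Jul 2034 starts on a Saturday; its first Thursday is the 6th, so the 4th Thursday is the 27th — Jul 27, 2034.
That is not after Jul 29, 2034, so look at Aug 2034.
Aug 2034 starts on a Tuesday; its first Thursday is the 3rd, so the 4th Thursday is the 24th — Aug 24, 2034.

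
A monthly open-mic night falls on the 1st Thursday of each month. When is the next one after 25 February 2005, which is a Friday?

February 2005 starts on a Tuesday, so its 1st Thursday is 3 February 2005 (2 days in).
That is not after 25 February 2005, so look at March 2005.
March 2005 starts on a Tuesday, so its 1st Thursday is 3 March 2005 (2 days in).

3 March 2005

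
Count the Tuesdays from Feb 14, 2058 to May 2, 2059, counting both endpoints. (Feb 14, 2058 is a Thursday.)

Feb 14, 2058 is a Thursday; the first Tuesday on or after it is Feb 19, 2058 (5 days later).
From Feb 19, 2058 to May 2, 2059: 315 + 122 = 437 days (rest of 2058, to May 2, 2059 in 2059).
437 ÷ 7 = 62 full weeks with remainder 3, so 62 more Tuesdays after the first → 63.

63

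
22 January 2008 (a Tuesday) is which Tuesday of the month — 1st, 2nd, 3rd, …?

Day 22 falls in week ⌈22/7⌉ of the month.
Days 1–7 hold the 1st Tuesday, 8–14 the 2nd, 15–21 the 3rd, 22–28 the 4th, 29–31 the 5th.
22 is in the range for the 4th.

4th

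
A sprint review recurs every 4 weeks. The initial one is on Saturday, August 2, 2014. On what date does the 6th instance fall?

The 6th occurrence is 5 intervals after the first: 5 × 28 = 140 days after August 2, 2014.
August has 31 days — 29 days to the end of August leaves 111.
September has 30 days (81 left).
October has 31 days (50 left).
November has 30 days (20 left).
20 days into December → December 20, 2014.

December 20, 2014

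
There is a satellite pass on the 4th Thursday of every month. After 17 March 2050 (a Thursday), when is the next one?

March 2050 starts on a Tuesday; its first Thursday is the 3rd, so the 4th Thursday is the 24th — 24 March 2050.
24 March 2050 is after 17 March 2050, so that is the next one.

24 March 2050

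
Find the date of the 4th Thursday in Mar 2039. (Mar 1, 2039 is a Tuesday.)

Mar 2039 begins on a Tuesday, so the first Thursday is Mar 3 (2 days later).
The 4th Thursday is 3 weeks later: 3 + 21 = 24.

Mar 24, 2039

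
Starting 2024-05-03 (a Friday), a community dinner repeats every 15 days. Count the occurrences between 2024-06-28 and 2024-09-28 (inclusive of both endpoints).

Occurrences land 15·i days after 2024-05-03 for i = 0, 1, 2, …
2024-06-28 is 56 days after the start; 56 ÷ 15 = 3 remainder 11; since the remainder is 11, round up to i = 4. First occurrence in the window: #5 on 2024-07-02 (4×15 = 60 days in).
2024-09-28 is 148 days after the start; 148 ÷ 15 = 9 remainder 13. Last occurrence in the window: #10 on 2024-09-15.
Occurrences #5 through #10: 6 in total.

6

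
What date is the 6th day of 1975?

6 into January → January 6.

1975-01-06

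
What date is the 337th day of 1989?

December 3, 1989

January has 31 days (337 − 31 = 306 remain).
February has 28 days (306 − 28 = 278 remain).
March has 31 days (278 − 31 = 247 remain).
April has 30 days (247 − 30 = 217 remain).
May has 31 days (217 − 31 = 186 remain).
June has 30 days (186 − 30 = 156 remain).
July has 31 days (156 − 31 = 125 remain).
August has 31 days (125 − 31 = 94 remain).
September has 30 days (94 − 30 = 64 remain).
October has 31 days (64 − 31 = 33 remain).
November has 30 days (33 − 30 = 3 remain).
3 into December → December 3.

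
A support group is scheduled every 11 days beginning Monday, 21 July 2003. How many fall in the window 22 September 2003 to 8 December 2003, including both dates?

7

Occurrences land 11·i days after 21 July 2003 for i = 0, 1, 2, …
22 September 2003 is 63 days after the start; 63 ÷ 11 = 5 remainder 8; since the remainder is 8, round up to i = 6. First occurrence in the window: #7 on 25 September 2003 (6×11 = 66 days in).
8 December 2003 is 140 days after the start; 140 ÷ 11 = 12 remainder 8. Last occurrence in the window: #13 on 30 November 2003.
Occurrences #7 through #13: 7 in total.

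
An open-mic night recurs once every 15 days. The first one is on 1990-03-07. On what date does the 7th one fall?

1990-06-05

The 7th occurrence is 6 intervals after the first: 6 × 15 = 90 days after 1990-03-07.
March has 31 days — 24 days to the end of March leaves 66.
April has 30 days (36 left).
May has 31 days (5 left).
5 days into June → 1990-06-05.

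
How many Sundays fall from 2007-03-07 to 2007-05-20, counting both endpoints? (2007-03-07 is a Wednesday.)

2007-03-07 is a Wednesday; the first Sunday on or after it is 2007-03-11 (4 days later).
From 2007-03-11 to 2007-05-20: 20 + 30 + 20 = 70 days (rest of March, April, May).
70 ÷ 7 = 10 full weeks with remainder 0, so 10 more Sundays after the first → 11.

11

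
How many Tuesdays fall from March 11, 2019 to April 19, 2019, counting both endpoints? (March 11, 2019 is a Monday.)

6

March 11, 2019 is a Monday; the first Tuesday on or after it is March 12, 2019 (1 day later).
From March 12, 2019 to April 19, 2019: 19 + 19 = 38 days (rest of March, April).
38 ÷ 7 = 5 full weeks with remainder 3, so 5 more Tuesdays after the first → 6.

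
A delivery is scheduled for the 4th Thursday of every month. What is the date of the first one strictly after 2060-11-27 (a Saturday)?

2060-12-23

November 2060 starts on a Monday; its first Thursday is the 4th, so the 4th Thursday is the 25th — 2060-11-25.
That is not after 2060-11-27, so look at December 2060.
December 2060 starts on a Wednesday; its first Thursday is the 2nd, so the 4th Thursday is the 23rd — 2060-12-23.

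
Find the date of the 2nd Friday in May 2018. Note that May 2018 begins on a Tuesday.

May 2018 begins on a Tuesday, so the first Friday is May 4 (3 days later).
The 2nd Friday is 1 weeks later: 4 + 7 = 11.

May 11, 2018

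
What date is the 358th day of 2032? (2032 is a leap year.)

Jan has 31 days (358 − 31 = 327 remain).
Feb has 29 days (327 − 29 = 298 remain).
Mar has 31 days (298 − 31 = 267 remain).
Apr has 30 days (267 − 30 = 237 remain).
May has 31 days (237 − 31 = 206 remain).
Jun has 30 days (206 − 30 = 176 remain).
Jul has 31 days (176 − 31 = 145 remain).
Aug has 31 days (145 − 31 = 114 remain).
Sep has 30 days (114 − 30 = 84 remain).
Oct has 31 days (84 − 31 = 53 remain).
Nov has 30 days (53 − 30 = 23 remain).
23 into Dec → Dec 23.

Dec 23, 2032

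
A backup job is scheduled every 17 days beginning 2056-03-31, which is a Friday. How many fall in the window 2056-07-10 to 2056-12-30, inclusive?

11

Occurrences land 17·i days after 2056-03-31 for i = 0, 1, 2, …
2056-07-10 is 101 days after the start; 101 ÷ 17 = 5 remainder 16; since the remainder is 16, round up to i = 6. First occurrence in the window: #7 on 2056-07-11 (6×17 = 102 days in).
2056-12-30 is 274 days after the start; 274 ÷ 17 = 16 remainder 2. Last occurrence in the window: #17 on 2056-12-28.
Occurrences #7 through #17: 11 in total.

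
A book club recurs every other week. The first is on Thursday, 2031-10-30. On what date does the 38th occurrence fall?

The 38th occurrence is 37 intervals after the first: 37 × 14 = 518 days after 2031-10-30.
October has 31 days — 1 day to the end of October leaves 517.
From end of October to end of 2031 is 61 days (456 left).
2032 has 366 days (90 left).
January has 31 days (59 left).
February has 28 days (31 left).
31 days into March → 2033-03-31.

2033-03-31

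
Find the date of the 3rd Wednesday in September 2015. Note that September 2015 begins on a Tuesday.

September 2015 begins on a Tuesday, so the first Wednesday is September 2 (1 day later).
The 3rd Wednesday is 2 weeks later: 2 + 14 = 16.

2015-09-16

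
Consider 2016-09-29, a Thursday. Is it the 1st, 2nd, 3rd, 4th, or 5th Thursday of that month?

Day 29 falls in week ⌈29/7⌉ of the month.
Days 1–7 hold the 1st Thursday, 8–14 the 2nd, 15–21 the 3rd, 22–28 the 4th, 29–31 the 5th.
29 is in the range for the 5th.

5th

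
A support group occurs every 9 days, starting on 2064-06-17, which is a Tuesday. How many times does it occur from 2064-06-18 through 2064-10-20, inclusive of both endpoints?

Occurrences land 9·i days after 2064-06-17 for i = 0, 1, 2, …
2064-06-18 is 1 day after the start; 1 ÷ 9 = 0 remainder 1; since the remainder is 1, round up to i = 1. First occurrence in the window: #2 on 2064-06-26 (1×9 = 9 days in).
2064-10-20 is 125 days after the start; 125 ÷ 9 = 13 remainder 8. Last occurrence in the window: #14 on 2064-10-12.
Occurrences #2 through #14: 13 in total.

13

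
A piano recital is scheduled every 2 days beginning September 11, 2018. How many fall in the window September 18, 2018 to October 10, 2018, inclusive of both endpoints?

11

Occurrences land 2·i days after September 11, 2018 for i = 0, 1, 2, …
September 18, 2018 is 7 days after the start; 7 ÷ 2 = 3 remainder 1; since the remainder is 1, round up to i = 4. First occurrence in the window: #5 on September 19, 2018 (4×2 = 8 days in).
October 10, 2018 is 29 days after the start; 29 ÷ 2 = 14 remainder 1. Last occurrence in the window: #15 on October 9, 2018.
Occurrences #5 through #15: 11 in total.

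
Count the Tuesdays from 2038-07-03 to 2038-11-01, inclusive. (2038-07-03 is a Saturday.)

17

2038-07-03 is a Saturday; the first Tuesday on or after it is 2038-07-06 (3 days later).
From 2038-07-06 to 2038-11-01: 25 + 31 + 30 + 31 + 1 = 118 days (rest of July, August, September, October, November).
118 ÷ 7 = 16 full weeks with remainder 6, so 16 more Tuesdays after the first → 17.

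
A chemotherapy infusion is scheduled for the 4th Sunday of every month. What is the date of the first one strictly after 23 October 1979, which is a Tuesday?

28 October 1979

October 1979 starts on a Monday; its first Sunday is the 7th, so the 4th Sunday is the 28th — 28 October 1979.
28 October 1979 is after 23 October 1979, so that is the next one.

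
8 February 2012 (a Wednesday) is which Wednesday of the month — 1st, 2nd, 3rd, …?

2nd

Day 8 falls in week ⌈8/7⌉ of the month.
Days 1–7 hold the 1st Wednesday, 8–14 the 2nd, 15–21 the 3rd, 22–28 the 4th, 29–31 the 5th.
8 is in the range for the 2nd.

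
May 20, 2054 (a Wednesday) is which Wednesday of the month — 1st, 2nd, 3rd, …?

3rd

Day 20 falls in week ⌈20/7⌉ of the month.
Days 1–7 hold the 1st Wednesday, 8–14 the 2nd, 15–21 the 3rd, 22–28 the 4th, 29–31 the 5th.
20 is in the range for the 3rd.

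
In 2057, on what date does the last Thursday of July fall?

The first Thursday of July 2057 is July 5.
July 2057 has 31 days. Adding weeks: 5, 12, 19, 26 — the last one ≤ 31 is the 26th.

July 26, 2057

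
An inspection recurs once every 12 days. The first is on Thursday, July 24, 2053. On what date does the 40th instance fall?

November 4, 2054

The 40th occurrence is 39 intervals after the first: 39 × 12 = 468 days after July 24, 2053.
July has 31 days — 7 days to the end of July leaves 461.
From end of July to end of 2053 is 153 days (308 left).
January has 31 days (277 left).
February has 28 days (249 left).
March has 31 days (218 left).
April has 30 days (188 left).
May has 31 days (157 left).
June has 30 days (127 left).
July has 31 days (96 left).
August has 31 days (65 left).
September has 30 days (35 left).
October has 31 days (4 left).
4 days into November → November 4, 2054.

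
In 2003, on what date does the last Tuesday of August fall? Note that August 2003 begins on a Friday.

August 2003 begins on a Friday, so the first Tuesday is August 5 (4 days later).
August 2003 has 31 days. Adding weeks: 5, 12, 19, 26 — the last one ≤ 31 is the 26th.

26 August 2003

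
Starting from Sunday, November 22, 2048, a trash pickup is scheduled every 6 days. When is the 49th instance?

September 6, 2049

The 49th occurrence is 48 intervals after the first: 48 × 6 = 288 days after November 22, 2048.
November has 30 days — 8 days to the end of November leaves 280.
December has 31 days (249 left).
January has 31 days (218 left).
February has 28 days (190 left).
March has 31 days (159 left).
April has 30 days (129 left).
May has 31 days (98 left).
June has 30 days (68 left).
July has 31 days (37 left).
August has 31 days (6 left).
6 days into September → September 6, 2049.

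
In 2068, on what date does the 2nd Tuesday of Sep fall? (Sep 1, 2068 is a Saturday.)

Sep 2068 begins on a Saturday, so the first Tuesday is Sep 4 (3 days later).
The 2nd Tuesday is 1 weeks later: 4 + 7 = 11.

Sep 11, 2068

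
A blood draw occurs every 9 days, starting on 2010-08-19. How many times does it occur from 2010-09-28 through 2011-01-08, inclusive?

11

Occurrences land 9·i days after 2010-08-19 for i = 0, 1, 2, …
2010-09-28 is 40 days after the start; 40 ÷ 9 = 4 remainder 4; since the remainder is 4, round up to i = 5. First occurrence in the window: #6 on 2010-10-03 (5×9 = 45 days in).
2011-01-08 is 142 days after the start; 142 ÷ 9 = 15 remainder 7. Last occurrence in the window: #16 on 2011-01-01.
Occurrences #6 through #16: 11 in total.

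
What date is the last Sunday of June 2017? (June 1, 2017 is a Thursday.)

2017-06-25

June 2017 begins on a Thursday, so the first Sunday is June 4 (3 days later).
June 2017 has 30 days. Adding weeks: 4, 11, 18, 25 — the last one ≤ 30 is the 25th.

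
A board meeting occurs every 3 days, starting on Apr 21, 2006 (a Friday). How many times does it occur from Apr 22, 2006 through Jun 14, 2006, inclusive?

Occurrences land 3·i days after Apr 21, 2006 for i = 0, 1, 2, …
Apr 22, 2006 is 1 day after the start; 1 ÷ 3 = 0 remainder 1; since the remainder is 1, round up to i = 1. First occurrence in the window: #2 on Apr 24, 2006 (1×3 = 3 days in).
Jun 14, 2006 is 54 days after the start; 54 ÷ 3 = 18 remainder 0. Last occurrence in the window: #19 on Jun 14, 2006.
Occurrences #2 through #19: 18 in total.

18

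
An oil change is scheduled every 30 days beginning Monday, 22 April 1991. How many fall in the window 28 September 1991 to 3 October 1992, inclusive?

12

Occurrences land 30·i days after 22 April 1991 for i = 0, 1, 2, …
28 September 1991 is 159 days after the start; 159 ÷ 30 = 5 remainder 9; since the remainder is 9, round up to i = 6. First occurrence in the window: #7 on 19 October 1991 (6×30 = 180 days in).
3 October 1992 is 530 days after the start; 530 ÷ 30 = 17 remainder 20. Last occurrence in the window: #18 on 13 September 1992.
Occurrences #7 through #18: 12 in total.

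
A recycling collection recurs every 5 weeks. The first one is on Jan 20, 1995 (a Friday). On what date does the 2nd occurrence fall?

The 2nd occurrence is 1 interval after the first: 1 × 35 = 35 days after Jan 20, 1995.
Jan has 31 days — 11 days to the end of Jan leaves 24.
24 days into Feb → Feb 24, 1995.

Feb 24, 1995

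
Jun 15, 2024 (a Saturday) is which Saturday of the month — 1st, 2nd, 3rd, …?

Day 15 falls in week ⌈15/7⌉ of the month.
Days 1–7 hold the 1st Saturday, 8–14 the 2nd, 15–21 the 3rd, 22–28 the 4th, 29–31 the 5th.
15 is in the range for the 3rd.

3rd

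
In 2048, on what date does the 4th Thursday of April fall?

The first Thursday of April 2048 is April 2.
The 4th Thursday is 3 weeks later: 2 + 21 = 23.

April 23, 2048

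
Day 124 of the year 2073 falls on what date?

May 4, 2073

Jan has 31 days (124 − 31 = 93 remain).
Feb has 28 days (93 − 28 = 65 remain).
Mar has 31 days (65 − 31 = 34 remain).
Apr has 30 days (34 − 30 = 4 remain).
4 into May → May 4.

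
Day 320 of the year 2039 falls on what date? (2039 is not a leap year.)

January has 31 days (320 − 31 = 289 remain).
February has 28 days (289 − 28 = 261 remain).
March has 31 days (261 − 31 = 230 remain).
April has 30 days (230 − 30 = 200 remain).
May has 31 days (200 − 31 = 169 remain).
June has 30 days (169 − 30 = 139 remain).
July has 31 days (139 − 31 = 108 remain).
August has 31 days (108 − 31 = 77 remain).
September has 30 days (77 − 30 = 47 remain).
October has 31 days (47 − 31 = 16 remain).
16 into November → November 16.

16 November 2039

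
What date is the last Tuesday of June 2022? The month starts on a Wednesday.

June 2022 begins on a Wednesday, so the first Tuesday is June 7 (6 days later).
June 2022 has 30 days. Adding weeks: 7, 14, 21, 28 — the last one ≤ 30 is the 28th.

June 28, 2022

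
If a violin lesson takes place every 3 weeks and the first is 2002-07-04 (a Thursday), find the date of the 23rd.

The 23rd occurrence is 22 intervals after the first: 22 × 21 = 462 days after 2002-07-04.
July has 31 days — 27 days to the end of July leaves 435.
From end of July to end of 2002 is 153 days (282 left).
January has 31 days (251 left).
February has 28 days (223 left).
March has 31 days (192 left).
April has 30 days (162 left).
May has 31 days (131 left).
June has 30 days (101 left).
July has 31 days (70 left).
August has 31 days (39 left).
September has 30 days (9 left).
9 days into October → 2003-10-09.

2003-10-09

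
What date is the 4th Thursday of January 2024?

January 2024 begins on a Monday, so the first Thursday is January 4 (3 days later).
The 4th Thursday is 3 weeks later: 4 + 21 = 25.

January 25, 2024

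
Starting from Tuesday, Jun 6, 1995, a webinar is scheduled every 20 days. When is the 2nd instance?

The 2nd occurrence is 1 interval after the first: 1 × 20 = 20 days after Jun 6, 1995.
20 days later is Jun 26, 1995.

Jun 26, 1995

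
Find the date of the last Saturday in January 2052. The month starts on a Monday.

January 2052 begins on a Monday, so the first Saturday is January 6 (5 days later).
January 2052 has 31 days. Adding weeks: 6, 13, 20, 27 — the last one ≤ 31 is the 27th.

January 27, 2052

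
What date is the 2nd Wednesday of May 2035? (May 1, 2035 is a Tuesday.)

2035-05-09

May 2035 begins on a Tuesday, so the first Wednesday is May 2 (1 day later).
The 2nd Wednesday is 1 weeks later: 2 + 7 = 9.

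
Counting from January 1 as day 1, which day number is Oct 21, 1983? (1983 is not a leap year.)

294

Days in months before Oct: 31 + 28 + 31 + 30 + 31 + 30 + 31 + 31 + 30 = 273.
Plus 21 days into Oct → day 294.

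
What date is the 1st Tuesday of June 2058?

The first Tuesday of June 2058 is June 4.

4 June 2058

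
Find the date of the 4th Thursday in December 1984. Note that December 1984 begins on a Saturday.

December 27, 1984

December 1984 begins on a Saturday, so the first Thursday is December 6 (5 days later).
The 4th Thursday is 3 weeks later: 6 + 21 = 27.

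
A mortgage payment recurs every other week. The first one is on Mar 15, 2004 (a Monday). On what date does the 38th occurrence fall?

Aug 15, 2005

The 38th occurrence is 37 intervals after the first: 37 × 14 = 518 days after Mar 15, 2004.
Mar has 31 days — 16 days to the end of Mar leaves 502.
From end of Mar to end of 2004 is 275 days (227 left).
Jan has 31 days (196 left).
Feb has 28 days (168 left).
Mar has 31 days (137 left).
Apr has 30 days (107 left).
May has 31 days (76 left).
Jun has 30 days (46 left).
Jul has 31 days (15 left).
15 days into Aug → Aug 15, 2005.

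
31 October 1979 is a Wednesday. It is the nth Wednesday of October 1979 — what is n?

Day 31 falls in week ⌈31/7⌉ of the month.
Days 1–7 hold the 1st Wednesday, 8–14 the 2nd, 15–21 the 3rd, 22–28 the 4th, 29–31 the 5th.
31 is in the range for the 5th.

5th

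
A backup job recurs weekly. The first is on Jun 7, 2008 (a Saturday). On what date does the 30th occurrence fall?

The 30th occurrence is 29 intervals after the first: 29 × 7 = 203 days after Jun 7, 2008.
Jun has 30 days — 23 days to the end of Jun leaves 180.
Jul has 31 days (149 left).
Aug has 31 days (118 left).
Sep has 30 days (88 left).
Oct has 31 days (57 left).
Nov has 30 days (27 left).
27 days into Dec → Dec 27, 2008.

Dec 27, 2008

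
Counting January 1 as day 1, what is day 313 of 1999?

January has 31 days (313 − 31 = 282 remain).
February has 28 days (282 − 28 = 254 remain).
March has 31 days (254 − 31 = 223 remain).
April has 30 days (223 − 30 = 193 remain).
May has 31 days (193 − 31 = 162 remain).
June has 30 days (162 − 30 = 132 remain).
July has 31 days (132 − 31 = 101 remain).
August has 31 days (101 − 31 = 70 remain).
September has 30 days (70 − 30 = 40 remain).
October has 31 days (40 − 31 = 9 remain).
9 into November → November 9.

November 9, 1999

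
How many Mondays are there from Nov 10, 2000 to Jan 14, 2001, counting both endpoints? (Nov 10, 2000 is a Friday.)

Nov 10, 2000 is a Friday; the first Monday on or after it is Nov 13, 2000 (3 days later).
From Nov 13, 2000 to Jan 14, 2001: 17 + 31 + 14 = 62 days (rest of Nov, Dec, Jan).
62 ÷ 7 = 8 full weeks with remainder 6, so 8 more Mondays after the first → 9.

9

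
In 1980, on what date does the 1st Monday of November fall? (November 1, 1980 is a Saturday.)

1980-11-03

November 1980 begins on a Saturday, so the first Monday is November 3 (2 days later).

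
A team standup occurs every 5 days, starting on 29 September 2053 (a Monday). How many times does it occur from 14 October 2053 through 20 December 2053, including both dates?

Occurrences land 5·i days after 29 September 2053 for i = 0, 1, 2, …
14 October 2053 is 15 days after the start; 15 ÷ 5 = 3 remainder 0. First occurrence in the window: #4 on 14 October 2053 (3×5 = 15 days in).
20 December 2053 is 82 days after the start; 82 ÷ 5 = 16 remainder 2. Last occurrence in the window: #17 on 18 December 2053.
Occurrences #4 through #17: 14 in total.

14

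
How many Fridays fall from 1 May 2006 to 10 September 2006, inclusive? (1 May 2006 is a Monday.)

19

1 May 2006 is a Monday; the first Friday on or after it is 5 May 2006 (4 days later).
From 5 May 2006 to 10 September 2006: 26 + 30 + 31 + 31 + 10 = 128 days (rest of May, June, July, August, September).
128 ÷ 7 = 18 full weeks with remainder 2, so 18 more Fridays after the first → 19.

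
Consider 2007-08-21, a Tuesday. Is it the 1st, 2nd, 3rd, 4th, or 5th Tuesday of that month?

3rd

Day 21 falls in week ⌈21/7⌉ of the month.
Days 1–7 hold the 1st Tuesday, 8–14 the 2nd, 15–21 the 3rd, 22–28 the 4th, 29–31 the 5th.
21 is in the range for the 3rd.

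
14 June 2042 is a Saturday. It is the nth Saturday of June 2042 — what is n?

2nd

Day 14 falls in week ⌈14/7⌉ of the month.
Days 1–7 hold the 1st Saturday, 8–14 the 2nd, 15–21 the 3rd, 22–28 the 4th, 29–31 the 5th.
14 is in the range for the 2nd.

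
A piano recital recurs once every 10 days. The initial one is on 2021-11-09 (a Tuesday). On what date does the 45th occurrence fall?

The 45th occurrence is 44 intervals after the first: 44 × 10 = 440 days after 2021-11-09.
November has 30 days — 21 days to the end of November leaves 419.
From end of November to end of 2021 is 31 days (388 left).
2022 has 365 days (23 left).
23 days into January → 2023-01-23.

2023-01-23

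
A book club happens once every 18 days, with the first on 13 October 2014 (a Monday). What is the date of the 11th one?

11 April 2015

The 11th occurrence is 10 intervals after the first: 10 × 18 = 180 days after 13 October 2014.
October has 31 days — 18 days to the end of October leaves 162.
November has 30 days (132 left).
December has 31 days (101 left).
January has 31 days (70 left).
February has 28 days (42 left).
March has 31 days (11 left).
11 days into April → 11 April 2015.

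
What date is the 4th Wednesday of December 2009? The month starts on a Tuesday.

December 2009 begins on a Tuesday, so the first Wednesday is December 2 (1 day later).
The 4th Wednesday is 3 weeks later: 2 + 21 = 23.

23 December 2009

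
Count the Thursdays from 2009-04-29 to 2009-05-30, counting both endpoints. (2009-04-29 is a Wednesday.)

2009-04-29 is a Wednesday; the first Thursday on or after it is 2009-04-30 (1 day later).
From 2009-04-30 to 2009-05-30: 0 + 30 = 30 days (rest of April, May).
30 ÷ 7 = 4 full weeks with remainder 2, so 4 more Thursdays after the first → 5.

5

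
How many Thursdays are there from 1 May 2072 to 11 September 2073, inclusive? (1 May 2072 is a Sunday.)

71

1 May 2072 is a Sunday; the first Thursday on or after it is 5 May 2072 (4 days later).
From 5 May 2072 to 11 September 2073: 240 + 254 = 494 days (rest of 2072, to 11 September 2073 in 2073).
494 ÷ 7 = 70 full weeks with remainder 4, so 70 more Thursdays after the first → 71.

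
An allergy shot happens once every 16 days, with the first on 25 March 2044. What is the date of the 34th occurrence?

The 34th occurrence is 33 intervals after the first: 33 × 16 = 528 days after 25 March 2044.
March has 31 days — 6 days to the end of March leaves 522.
From end of March to end of 2044 is 275 days (247 left).
January has 31 days (216 left).
February has 28 days (188 left).
March has 31 days (157 left).
April has 30 days (127 left).
May has 31 days (96 left).
June has 30 days (66 left).
July has 31 days (35 left).
August has 31 days (4 left).
4 days into September → 4 September 2045.

4 September 2045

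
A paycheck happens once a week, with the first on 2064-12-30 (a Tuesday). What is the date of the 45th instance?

The 45th occurrence is 44 intervals after the first: 44 × 7 = 308 days after 2064-12-30.
December has 31 days — 1 day to the end of December leaves 307.
January has 31 days (276 left).
February has 28 days (248 left).
March has 31 days (217 left).
April has 30 days (187 left).
May has 31 days (156 left).
June has 30 days (126 left).
July has 31 days (95 left).
August has 31 days (64 left).
September has 30 days (34 left).
October has 31 days (3 left).
3 days into November → 2065-11-03.

2065-11-03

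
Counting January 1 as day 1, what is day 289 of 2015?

January has 31 days (289 − 31 = 258 remain).
February has 28 days (258 − 28 = 230 remain).
March has 31 days (230 − 31 = 199 remain).
April has 30 days (199 − 30 = 169 remain).
May has 31 days (169 − 31 = 138 remain).
June has 30 days (138 − 30 = 108 remain).
July has 31 days (108 − 31 = 77 remain).
August has 31 days (77 − 31 = 46 remain).
September has 30 days (46 − 30 = 16 remain).
16 into October → October 16.

16 October 2015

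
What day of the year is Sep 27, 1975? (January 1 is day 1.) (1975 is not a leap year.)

Days in months before Sep: 31 + 28 + 31 + 30 + 31 + 30 + 31 + 31 = 243.
Plus 27 days into Sep → day 270.

270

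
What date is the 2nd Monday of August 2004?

2004-08-09

The first Monday of August 2004 is August 2.
The 2nd Monday is 1 weeks later: 2 + 7 = 9.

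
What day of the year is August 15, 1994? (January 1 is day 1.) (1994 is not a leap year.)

Days in months before August: 31 + 28 + 31 + 30 + 31 + 30 + 31 = 212.
Plus 15 days into August → day 227.

227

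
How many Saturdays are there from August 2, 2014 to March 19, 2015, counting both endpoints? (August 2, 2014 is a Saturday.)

August 2, 2014 is a Saturday; the first Saturday on or after it is August 2, 2014.
From August 2, 2014 to March 19, 2015: 29 + 30 + 31 + 30 + 31 + 31 + 28 + 19 = 229 days (rest of August, September, October, November, December, January, February, March).
229 ÷ 7 = 32 full weeks with remainder 5, so 32 more Saturdays after the first → 33.

33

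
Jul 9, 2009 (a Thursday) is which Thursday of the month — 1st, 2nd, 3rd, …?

2nd

Day 9 falls in week ⌈9/7⌉ of the month.
Days 1–7 hold the 1st Thursday, 8–14 the 2nd, 15–21 the 3rd, 22–28 the 4th, 29–31 the 5th.
9 is in the range for the 2nd.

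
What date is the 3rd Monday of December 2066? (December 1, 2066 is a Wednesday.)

2066-12-20

December 2066 begins on a Wednesday, so the first Monday is December 6 (5 days later).
The 3rd Monday is 2 weeks later: 6 + 14 = 20.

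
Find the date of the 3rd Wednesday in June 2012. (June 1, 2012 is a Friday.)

June 2012 begins on a Friday, so the first Wednesday is June 6 (5 days later).
The 3rd Wednesday is 2 weeks later: 6 + 14 = 20.

20 June 2012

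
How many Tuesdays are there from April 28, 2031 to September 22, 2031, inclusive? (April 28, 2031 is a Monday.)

April 28, 2031 is a Monday; the first Tuesday on or after it is April 29, 2031 (1 day later).
From April 29, 2031 to September 22, 2031: 1 + 31 + 30 + 31 + 31 + 22 = 146 days (rest of April, May, June, July, August, September).
146 ÷ 7 = 20 full weeks with remainder 6, so 20 more Tuesdays after the first → 21.

21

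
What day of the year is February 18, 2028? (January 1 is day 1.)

49

Days in months before February: 31 = 31.
Plus 18 days into February → day 49.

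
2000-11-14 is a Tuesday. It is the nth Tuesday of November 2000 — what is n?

Day 14 falls in week ⌈14/7⌉ of the month.
Days 1–7 hold the 1st Tuesday, 8–14 the 2nd, 15–21 the 3rd, 22–28 the 4th, 29–31 the 5th.
14 is in the range for the 2nd.

2nd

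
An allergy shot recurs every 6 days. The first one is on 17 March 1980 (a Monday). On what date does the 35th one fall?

7 October 1980

The 35th occurrence is 34 intervals after the first: 34 × 6 = 204 days after 17 March 1980.
March has 31 days — 14 days to the end of March leaves 190.
April has 30 days (160 left).
May has 31 days (129 left).
June has 30 days (99 left).
July has 31 days (68 left).
August has 31 days (37 left).
September has 30 days (7 left).
7 days into October → 7 October 1980.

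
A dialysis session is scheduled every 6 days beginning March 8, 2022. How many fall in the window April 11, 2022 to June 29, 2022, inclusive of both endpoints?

13

Occurrences land 6·i days after March 8, 2022 for i = 0, 1, 2, …
April 11, 2022 is 34 days after the start; 34 ÷ 6 = 5 remainder 4; since the remainder is 4, round up to i = 6. First occurrence in the window: #7 on April 13, 2022 (6×6 = 36 days in).
June 29, 2022 is 113 days after the start; 113 ÷ 6 = 18 remainder 5. Last occurrence in the window: #19 on June 24, 2022.
Occurrences #7 through #19: 13 in total.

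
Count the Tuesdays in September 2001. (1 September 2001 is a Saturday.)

1 September 2001 is a Saturday; the first Tuesday on or after it is 4 September 2001 (3 days later).
From 4 September 2001 to 30 September 2001 is 30 − 4 = 26 days.
26 ÷ 7 = 3 full weeks with remainder 5, so 3 more Tuesdays after the first → 4.

4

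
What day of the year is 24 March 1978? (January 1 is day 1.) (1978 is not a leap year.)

83

Days in months before March: 31 + 28 = 59.
Plus 24 days into March → day 83.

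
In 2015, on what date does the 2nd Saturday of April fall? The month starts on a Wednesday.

2015-04-11

April 2015 begins on a Wednesday, so the first Saturday is April 4 (3 days later).
The 2nd Saturday is 1 weeks later: 4 + 7 = 11.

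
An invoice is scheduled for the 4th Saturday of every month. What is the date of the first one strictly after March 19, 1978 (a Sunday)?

March 1978 starts on a Wednesday; its first Saturday is the 4th, so the 4th Saturday is the 25th — March 25, 1978.
March 25, 1978 is after March 19, 1978, so that is the next one.

March 25, 1978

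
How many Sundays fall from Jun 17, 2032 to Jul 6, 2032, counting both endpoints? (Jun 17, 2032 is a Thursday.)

3

Jun 17, 2032 is a Thursday; the first Sunday on or after it is Jun 20, 2032 (3 days later).
From Jun 20, 2032 to Jul 6, 2032: 10 + 6 = 16 days (rest of Jun, Jul).
16 ÷ 7 = 2 full weeks with remainder 2, so 2 more Sundays after the first → 3.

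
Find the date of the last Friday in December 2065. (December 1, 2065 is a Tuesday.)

December 2065 begins on a Tuesday, so the first Friday is December 4 (3 days later).
December 2065 has 31 days. Adding weeks: 4, 11, 18, 25 — the last one ≤ 31 is the 25th.

25 December 2065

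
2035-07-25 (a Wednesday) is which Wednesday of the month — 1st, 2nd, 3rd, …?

4th

Day 25 falls in week ⌈25/7⌉ of the month.
Days 1–7 hold the 1st Wednesday, 8–14 the 2nd, 15–21 the 3rd, 22–28 the 4th, 29–31 the 5th.
25 is in the range for the 4th.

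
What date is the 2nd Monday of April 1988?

The first Monday of April 1988 is April 4.
The 2nd Monday is 1 weeks later: 4 + 7 = 11.

11 April 1988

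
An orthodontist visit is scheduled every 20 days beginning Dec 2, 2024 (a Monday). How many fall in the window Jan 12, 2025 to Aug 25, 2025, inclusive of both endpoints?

Occurrences land 20·i days after Dec 2, 2024 for i = 0, 1, 2, …
Jan 12, 2025 is 41 days after the start; 41 ÷ 20 = 2 remainder 1; since the remainder is 1, round up to i = 3. First occurrence in the window: #4 on Jan 31, 2025 (3×20 = 60 days in).
Aug 25, 2025 is 266 days after the start; 266 ÷ 20 = 13 remainder 6. Last occurrence in the window: #14 on Aug 19, 2025.
Occurrences #4 through #14: 11 in total.

11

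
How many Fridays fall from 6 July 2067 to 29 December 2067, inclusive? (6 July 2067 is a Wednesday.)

25

6 July 2067 is a Wednesday; the first Friday on or after it is 8 July 2067 (2 days later).
From 8 July 2067 to 29 December 2067: 23 + 31 + 30 + 31 + 30 + 29 = 174 days (rest of July, August, September, October, November, December).
174 ÷ 7 = 24 full weeks with remainder 6, so 24 more Fridays after the first → 25.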